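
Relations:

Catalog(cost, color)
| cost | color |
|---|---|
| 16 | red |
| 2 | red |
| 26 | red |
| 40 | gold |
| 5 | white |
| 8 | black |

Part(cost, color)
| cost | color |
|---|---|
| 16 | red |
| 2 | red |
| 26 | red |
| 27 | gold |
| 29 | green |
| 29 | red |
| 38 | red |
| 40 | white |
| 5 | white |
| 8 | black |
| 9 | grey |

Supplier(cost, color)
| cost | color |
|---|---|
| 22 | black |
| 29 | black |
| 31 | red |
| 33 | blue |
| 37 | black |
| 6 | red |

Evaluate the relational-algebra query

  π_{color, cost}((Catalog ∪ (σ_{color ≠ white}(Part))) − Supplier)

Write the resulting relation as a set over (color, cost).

Selection color ≠ white: {(16, red), (2, red), (26, red), (27, gold), (29, green), (29, red), (38, red), (8, black), (9, grey)}
Taking the union: {(16, red), (2, red), (26, red), (27, gold), (29, green), (29, red), (38, red), (40, gold), (5, white), (8, black), (9, grey)}
Taking the difference: {(16, red), (2, red), (26, red), (27, gold), (29, green), (29, red), (38, red), (40, gold), (5, white), (8, black), (9, grey)}
Keep only column(s) color, cost: {(black, 8), (gold, 27), (gold, 40), (green, 29), (grey, 9), (red, 16), (red, 2), (red, 26), (red, 29), (red, 38), (white, 5)}

{(black, 8), (gold, 27), (gold, 40), (green, 29), (grey, 9), (red, 16), (red, 2), (red, 26), (red, 29), (red, 38), (white, 5)}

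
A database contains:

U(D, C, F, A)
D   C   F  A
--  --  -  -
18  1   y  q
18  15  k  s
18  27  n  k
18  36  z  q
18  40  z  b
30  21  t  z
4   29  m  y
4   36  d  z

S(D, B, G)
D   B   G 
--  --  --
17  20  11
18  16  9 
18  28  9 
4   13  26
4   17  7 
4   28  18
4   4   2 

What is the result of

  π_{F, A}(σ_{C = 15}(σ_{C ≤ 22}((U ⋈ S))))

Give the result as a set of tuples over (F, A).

Joining U and S on D yields {(18, 1, y, q, 16, 9), (18, 1, y, q, 28, 9), (18, 15, k, s, 16, 9), (18, 15, k, s, 28, 9), (18, 27, n, k, 16, 9), (18, 27, n, k, 28, 9), (18, 36, z, q, 16, 9), (18, 36, z, q, 28, 9), (18, 40, z, b, 16, 9), (18, 40, z, b, 28, 9), (4, 29, m, y, 13, 26), (4, 29, m, y, 17, 7), (4, 29, m, y, 28, 18), (4, 29, m, y, 4, 2), (4, 36, d, z, 13, 26), (4, 36, d, z, 17, 7), (4, 36, d, z, 28, 18), (4, 36, d, z, 4, 2)}.
Filtering on C ≤ 22 leaves {(18, 1, y, q, 16, 9), (18, 1, y, q, 28, 9), (18, 15, k, s, 16, 9), (18, 15, k, s, 28, 9)}.
Filtering on C = 15 leaves {(18, 15, k, s, 16, 9), (18, 15, k, s, 28, 9)}.
Projecting to F, A (1 duplicate(s) eliminated): {(k, s)}

{(k, s)}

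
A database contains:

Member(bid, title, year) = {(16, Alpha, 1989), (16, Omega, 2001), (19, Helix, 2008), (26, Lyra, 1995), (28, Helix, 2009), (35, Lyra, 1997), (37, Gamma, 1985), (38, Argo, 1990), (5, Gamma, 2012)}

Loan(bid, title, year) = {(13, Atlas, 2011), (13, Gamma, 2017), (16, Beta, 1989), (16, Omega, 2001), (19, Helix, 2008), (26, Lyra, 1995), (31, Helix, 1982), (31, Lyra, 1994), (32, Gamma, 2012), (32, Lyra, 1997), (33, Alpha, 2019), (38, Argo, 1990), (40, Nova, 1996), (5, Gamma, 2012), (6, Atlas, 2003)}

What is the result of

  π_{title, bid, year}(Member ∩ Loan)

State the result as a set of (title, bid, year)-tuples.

Set intersection of the two operands is {(16, Omega, 2001), (19, Helix, 2008), (26, Lyra, 1995), (38, Argo, 1990), (5, Gamma, 2012)}.
π_{title, bid, year} gives {(Argo, 38, 1990), (Gamma, 5, 2012), (Helix, 19, 2008), (Lyra, 26, 1995), (Omega, 16, 2001)}.

{(Argo, 38, 1990), (Gamma, 5, 2012), (Helix, 19, 2008), (Lyra, 26, 1995), (Omega, 16, 2001)}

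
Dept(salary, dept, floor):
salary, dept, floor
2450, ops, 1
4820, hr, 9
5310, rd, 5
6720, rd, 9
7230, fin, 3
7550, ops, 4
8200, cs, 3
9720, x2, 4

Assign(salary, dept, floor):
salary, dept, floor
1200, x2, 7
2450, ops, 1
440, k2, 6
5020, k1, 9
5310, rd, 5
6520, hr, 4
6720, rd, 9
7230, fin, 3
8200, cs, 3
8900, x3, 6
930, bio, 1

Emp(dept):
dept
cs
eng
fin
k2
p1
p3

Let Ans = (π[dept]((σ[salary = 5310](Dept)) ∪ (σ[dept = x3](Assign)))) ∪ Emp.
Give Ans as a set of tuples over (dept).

Selection salary = 5310: {(5310, rd, 5)}
Selection dept = x3: {(8900, x3, 6)}
Set union of the two operands is {(5310, rd, 5), (8900, x3, 6)}.
π[dept]: project onto (dept) → {rd, x3}
Set union of the two operands is {cs, eng, fin, k2, p1, p3, rd, x3}.

{cs, eng, fin, k2, p1, p3, rd, x3}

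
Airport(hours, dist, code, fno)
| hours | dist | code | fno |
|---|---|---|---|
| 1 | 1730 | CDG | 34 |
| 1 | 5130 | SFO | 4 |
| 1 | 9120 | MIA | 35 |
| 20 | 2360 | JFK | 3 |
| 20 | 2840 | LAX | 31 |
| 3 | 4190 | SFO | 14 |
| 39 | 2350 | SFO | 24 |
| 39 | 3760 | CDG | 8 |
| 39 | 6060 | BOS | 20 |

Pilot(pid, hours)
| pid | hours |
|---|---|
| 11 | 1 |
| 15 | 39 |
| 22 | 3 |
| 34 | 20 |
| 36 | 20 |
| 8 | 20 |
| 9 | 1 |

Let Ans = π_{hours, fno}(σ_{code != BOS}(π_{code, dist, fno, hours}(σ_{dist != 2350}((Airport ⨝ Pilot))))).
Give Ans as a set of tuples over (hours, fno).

Natural join on hours: {(1, 1730, CDG, 34, 11), (1, 1730, CDG, 34, 9), (1, 5130, SFO, 4, 11), (1, 5130, SFO, 4, 9), (1, 9120, MIA, 35, 11), (1, 9120, MIA, 35, 9), (20, 2360, JFK, 3, 34), (20, 2360, JFK, 3, 36), (20, 2360, JFK, 3, 8), (20, 2840, LAX, 31, 34), (20, 2840, LAX, 31, 36), (20, 2840, LAX, 31, 8), (3, 4190, SFO, 14, 22), (39, 2350, SFO, 24, 15), (39, 3760, CDG, 8, 15), (39, 6060, BOS, 20, 15)}
Apply σ_{dist != 2350}; surviving tuples: {(1, 1730, CDG, 34, 11), (1, 1730, CDG, 34, 9), (1, 5130, SFO, 4, 11), (1, 5130, SFO, 4, 9), (1, 9120, MIA, 35, 11), (1, 9120, MIA, 35, 9), (20, 2360, JFK, 3, 34), (20, 2360, JFK, 3, 36), (20, 2360, JFK, 3, 8), (20, 2840, LAX, 31, 34), (20, 2840, LAX, 31, 36), (20, 2840, LAX, 31, 8), (3, 4190, SFO, 14, 22), (39, 3760, CDG, 8, 15), (39, 6060, BOS, 20, 15)}
Projecting to code, dist, fno, hours (7 duplicate(s) eliminated): {(BOS, 6060, 20, 39), (CDG, 1730, 34, 1), (CDG, 3760, 8, 39), (JFK, 2360, 3, 20), (LAX, 2840, 31, 20), (MIA, 9120, 35, 1), (SFO, 4190, 14, 3), (SFO, 5130, 4, 1)}
Apply σ_{code != BOS}; surviving tuples: {(CDG, 1730, 34, 1), (CDG, 3760, 8, 39), (JFK, 2360, 3, 20), (LAX, 2840, 31, 20), (MIA, 9120, 35, 1), (SFO, 4190, 14, 3), (SFO, 5130, 4, 1)}
Projecting to hours, fno: {(1, 34), (1, 35), (1, 4), (20, 3), (20, 31), (3, 14), (39, 8)}

{(1, 34), (1, 35), (1, 4), (20, 3), (20, 31), (3, 14), (39, 8)}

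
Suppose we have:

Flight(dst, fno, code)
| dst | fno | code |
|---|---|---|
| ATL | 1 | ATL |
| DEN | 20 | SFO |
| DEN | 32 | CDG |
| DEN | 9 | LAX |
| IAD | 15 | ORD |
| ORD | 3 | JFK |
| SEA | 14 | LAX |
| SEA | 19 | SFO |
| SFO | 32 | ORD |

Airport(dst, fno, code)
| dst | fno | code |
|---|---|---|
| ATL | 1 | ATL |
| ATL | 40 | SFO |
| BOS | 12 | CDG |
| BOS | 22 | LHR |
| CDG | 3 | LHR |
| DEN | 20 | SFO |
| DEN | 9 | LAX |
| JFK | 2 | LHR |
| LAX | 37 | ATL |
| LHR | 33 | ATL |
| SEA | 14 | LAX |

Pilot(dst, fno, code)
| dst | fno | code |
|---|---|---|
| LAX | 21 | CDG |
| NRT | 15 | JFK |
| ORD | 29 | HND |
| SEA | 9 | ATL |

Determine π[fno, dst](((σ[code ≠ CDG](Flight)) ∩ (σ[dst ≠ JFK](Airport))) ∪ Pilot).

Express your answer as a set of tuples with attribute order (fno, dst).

σ[code ≠ CDG]: keep tuples satisfying code ≠ CDG → {(ATL, 1, ATL), (DEN, 20, SFO), (DEN, 9, LAX), (IAD, 15, ORD), (ORD, 3, JFK), (SEA, 14, LAX), (SEA, 19, SFO), (SFO, 32, ORD)}
σ[dst ≠ JFK]: keep tuples satisfying dst ≠ JFK → {(ATL, 1, ATL), (ATL, 40, SFO), (BOS, 12, CDG), (BOS, 22, LHR), (CDG, 3, LHR), (DEN, 20, SFO), (DEN, 9, LAX), (LAX, 37, ATL), (LHR, 33, ATL), (SEA, 14, LAX)}
Set intersection of the two operands is {(ATL, 1, ATL), (DEN, 20, SFO), (DEN, 9, LAX), (SEA, 14, LAX)}.
Set union of the two operands is {(ATL, 1, ATL), (DEN, 20, SFO), (DEN, 9, LAX), (LAX, 21, CDG), (NRT, 15, JFK), (ORD, 29, HND), (SEA, 14, LAX), (SEA, 9, ATL)}.
π[fno, dst]: project onto (fno, dst) → {(1, ATL), (14, SEA), (15, NRT), (20, DEN), (21, LAX), (29, ORD), (9, DEN), (9, SEA)}

{(1, ATL), (14, SEA), (15, NRT), (20, DEN), (21, LAX), (29, ORD), (9, DEN), (9, SEA)}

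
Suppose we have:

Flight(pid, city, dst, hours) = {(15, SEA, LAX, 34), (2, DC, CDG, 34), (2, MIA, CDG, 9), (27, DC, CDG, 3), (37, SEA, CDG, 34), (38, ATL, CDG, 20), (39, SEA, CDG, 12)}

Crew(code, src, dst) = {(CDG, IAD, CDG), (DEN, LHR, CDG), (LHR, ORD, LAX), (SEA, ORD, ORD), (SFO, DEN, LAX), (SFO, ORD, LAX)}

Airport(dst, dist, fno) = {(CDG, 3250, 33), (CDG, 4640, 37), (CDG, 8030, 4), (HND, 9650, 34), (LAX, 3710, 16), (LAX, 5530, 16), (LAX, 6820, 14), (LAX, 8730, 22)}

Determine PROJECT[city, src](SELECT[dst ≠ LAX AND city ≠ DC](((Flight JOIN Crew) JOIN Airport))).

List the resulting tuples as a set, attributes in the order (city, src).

Flight ⋈ Crew (natural join on dst): {(15, SEA, LAX, 34, LHR, ORD), (15, SEA, LAX, 34, SFO, DEN), (15, SEA, LAX, 34, SFO, ORD), (2, DC, CDG, 34, CDG, IAD), (2, DC, CDG, 34, DEN, LHR), (2, MIA, CDG, 9, CDG, IAD), (2, MIA, CDG, 9, DEN, LHR), (27, DC, CDG, 3, CDG, IAD), (27, DC, CDG, 3, DEN, LHR), (37, SEA, CDG, 34, CDG, IAD), (37, SEA, CDG, 34, DEN, LHR), (38, ATL, CDG, 20, CDG, IAD), (38, ATL, CDG, 20, DEN, LHR), (39, SEA, CDG, 12, CDG, IAD), (39, SEA, CDG, 12, DEN, LHR)}
(Flight JOIN Crew) ⋈ Airport (natural join on dst): {(15, SEA, LAX, 34, LHR, ORD, 3710, 16), (15, SEA, LAX, 34, LHR, ORD, 5530, 16), (15, SEA, LAX, 34, LHR, ORD, 6820, 14), (15, SEA, LAX, 34, LHR, ORD, 8730, 22), (15, SEA, LAX, 34, SFO, DEN, 3710, 16), (15, SEA, LAX, 34, SFO, DEN, 5530, 16), (15, SEA, LAX, 34, SFO, DEN, 6820, 14), (15, SEA, LAX, 34, SFO, DEN, 8730, 22), (15, SEA, LAX, 34, SFO, ORD, 3710, 16), (15, SEA, LAX, 34, SFO, ORD, 5530, 16), (15, SEA, LAX, 34, SFO, ORD, 6820, 14), (15, SEA, LAX, 34, SFO, ORD, 8730, 22), (2, DC, CDG, 34, CDG, IAD, 3250, 33), (2, DC, CDG, 34, CDG, IAD, 4640, 37), (2, DC, CDG, 34, CDG, IAD, 8030, 4), (2, DC, CDG, 34, DEN, LHR, 3250, 33), (2, DC, CDG, 34, DEN, LHR, 4640, 37), (2, DC, CDG, 34, DEN, LHR, 8030, 4), (2, MIA, CDG, 9, CDG, IAD, 3250, 33), (2, MIA, CDG, 9, CDG, IAD, 4640, 37), (2, MIA, CDG, 9, CDG, IAD, 8030, 4), (2, MIA, CDG, 9, DEN, LHR, 3250, 33), (2, MIA, CDG, 9, DEN, LHR, 4640, 37), (2, MIA, CDG, 9, DEN, LHR, 8030, 4), (27, DC, CDG, 3, CDG, IAD, 3250, 33), (27, DC, CDG, 3, CDG, IAD, 4640, 37), (27, DC, CDG, 3, CDG, IAD, 8030, 4), (27, DC, CDG, 3, DEN, LHR, 3250, 33), (27, DC, CDG, 3, DEN, LHR, 4640, 37), (27, DC, CDG, 3, DEN, LHR, 8030, 4), (37, SEA, CDG, 34, CDG, IAD, 3250, 33), (37, SEA, CDG, 34, CDG, IAD, 4640, 37), (37, SEA, CDG, 34, CDG, IAD, 8030, 4), (37, SEA, CDG, 34, DEN, LHR, 3250, 33), (37, SEA, CDG, 34, DEN, LHR, 4640, 37), (37, SEA, CDG, 34, DEN, LHR, 8030, 4), (38, ATL, CDG, 20, CDG, IAD, 3250, 33), (38, ATL, CDG, 20, CDG, IAD, 4640, 37), (38, ATL, CDG, 20, CDG, IAD, 8030, 4), (38, ATL, CDG, 20, DEN, LHR, 3250, 33), (38, ATL, CDG, 20, DEN, LHR, 4640, 37), (38, ATL, CDG, 20, DEN, LHR, 8030, 4), (39, SEA, CDG, 12, CDG, IAD, 3250, 33), (39, SEA, CDG, 12, CDG, IAD, 4640, 37), (39, SEA, CDG, 12, CDG, IAD, 8030, 4), (39, SEA, CDG, 12, DEN, LHR, 3250, 33), (39, SEA, CDG, 12, DEN, LHR, 4640, 37), (39, SEA, CDG, 12, DEN, LHR, 8030, 4)}
Filtering on dst ≠ LAX AND city ≠ DC leaves {(2, MIA, CDG, 9, CDG, IAD, 3250, 33), (2, MIA, CDG, 9, CDG, IAD, 4640, 37), (2, MIA, CDG, 9, CDG, IAD, 8030, 4), (2, MIA, CDG, 9, DEN, LHR, 3250, 33), (2, MIA, CDG, 9, DEN, LHR, 4640, 37), (2, MIA, CDG, 9, DEN, LHR, 8030, 4), (37, SEA, CDG, 34, CDG, IAD, 3250, 33), (37, SEA, CDG, 34, CDG, IAD, 4640, 37), (37, SEA, CDG, 34, CDG, IAD, 8030, 4), (37, SEA, CDG, 34, DEN, LHR, 3250, 33), (37, SEA, CDG, 34, DEN, LHR, 4640, 37), (37, SEA, CDG, 34, DEN, LHR, 8030, 4), (38, ATL, CDG, 20, CDG, IAD, 3250, 33), (38, ATL, CDG, 20, CDG, IAD, 4640, 37), (38, ATL, CDG, 20, CDG, IAD, 8030, 4), (38, ATL, CDG, 20, DEN, LHR, 3250, 33), (38, ATL, CDG, 20, DEN, LHR, 4640, 37), (38, ATL, CDG, 20, DEN, LHR, 8030, 4), (39, SEA, CDG, 12, CDG, IAD, 3250, 33), (39, SEA, CDG, 12, CDG, IAD, 4640, 37), (39, SEA, CDG, 12, CDG, IAD, 8030, 4), (39, SEA, CDG, 12, DEN, LHR, 3250, 33), (39, SEA, CDG, 12, DEN, LHR, 4640, 37), (39, SEA, CDG, 12, DEN, LHR, 8030, 4)}.
Projecting to city, src (18 duplicate(s) eliminated): {(ATL, IAD), (ATL, LHR), (MIA, IAD), (MIA, LHR), (SEA, IAD), (SEA, LHR)}

{(ATL, IAD), (ATL, LHR), (MIA, IAD), (MIA, LHR), (SEA, IAD), (SEA, LHR)}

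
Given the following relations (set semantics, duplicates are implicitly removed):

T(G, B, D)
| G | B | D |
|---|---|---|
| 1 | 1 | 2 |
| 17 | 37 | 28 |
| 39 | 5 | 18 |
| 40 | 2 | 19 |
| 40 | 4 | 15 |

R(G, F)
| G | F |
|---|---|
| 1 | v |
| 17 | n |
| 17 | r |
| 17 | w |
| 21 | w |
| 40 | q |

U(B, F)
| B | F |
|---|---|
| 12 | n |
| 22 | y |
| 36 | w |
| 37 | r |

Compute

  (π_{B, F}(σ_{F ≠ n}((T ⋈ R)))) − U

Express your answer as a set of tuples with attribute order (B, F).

{(1, v), (2, q), (37, w), (4, q)}

Joining T and R on G yields {(1, 1, 2, v), (17, 37, 28, n), (17, 37, 28, r), (17, 37, 28, w), (40, 2, 19, q), (40, 4, 15, q)}.
Selection F ≠ n: {(1, 1, 2, v), (17, 37, 28, r), (17, 37, 28, w), (40, 2, 19, q), (40, 4, 15, q)}
Keep only column(s) B, F: {(1, v), (2, q), (37, r), (37, w), (4, q)}
Set difference of the two operands is {(1, v), (2, q), (37, w), (4, q)}.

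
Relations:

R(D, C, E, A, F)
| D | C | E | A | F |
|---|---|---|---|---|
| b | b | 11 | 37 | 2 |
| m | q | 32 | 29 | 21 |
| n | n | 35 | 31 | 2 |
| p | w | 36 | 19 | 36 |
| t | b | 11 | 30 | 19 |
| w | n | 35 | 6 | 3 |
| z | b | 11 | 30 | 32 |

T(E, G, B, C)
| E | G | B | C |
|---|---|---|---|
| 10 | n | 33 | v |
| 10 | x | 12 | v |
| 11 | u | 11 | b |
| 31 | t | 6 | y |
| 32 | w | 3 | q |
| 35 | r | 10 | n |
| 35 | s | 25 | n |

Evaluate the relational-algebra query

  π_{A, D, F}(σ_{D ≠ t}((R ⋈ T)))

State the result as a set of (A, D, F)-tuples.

Natural join on C, E: {(b, b, 11, 37, 2, u, 11), (m, q, 32, 29, 21, w, 3), (n, n, 35, 31, 2, r, 10), (n, n, 35, 31, 2, s, 25), (t, b, 11, 30, 19, u, 11), (w, n, 35, 6, 3, r, 10), (w, n, 35, 6, 3, s, 25), (z, b, 11, 30, 32, u, 11)}
Filtering on D ≠ t leaves {(b, b, 11, 37, 2, u, 11), (m, q, 32, 29, 21, w, 3), (n, n, 35, 31, 2, r, 10), (n, n, 35, 31, 2, s, 25), (w, n, 35, 6, 3, r, 10), (w, n, 35, 6, 3, s, 25), (z, b, 11, 30, 32, u, 11)}.
π[A, D, F]: project onto (A, D, F) (2 duplicate(s) eliminated) → {(29, m, 21), (30, z, 32), (31, n, 2), (37, b, 2), (6, w, 3)}

{(29, m, 21), (30, z, 32), (31, n, 2), (37, b, 2), (6, w, 3)}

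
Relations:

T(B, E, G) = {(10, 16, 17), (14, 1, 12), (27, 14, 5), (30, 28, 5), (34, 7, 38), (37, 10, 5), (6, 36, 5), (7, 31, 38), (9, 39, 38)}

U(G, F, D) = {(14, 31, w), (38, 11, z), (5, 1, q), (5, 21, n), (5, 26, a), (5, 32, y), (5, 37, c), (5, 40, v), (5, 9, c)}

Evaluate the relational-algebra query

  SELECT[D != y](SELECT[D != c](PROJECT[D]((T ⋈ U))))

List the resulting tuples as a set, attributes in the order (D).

{a, n, q, v, z}

T ⋈ U (natural join on G): {(27, 14, 5, 1, q), (27, 14, 5, 21, n), (27, 14, 5, 26, a), (27, 14, 5, 32, y), (27, 14, 5, 37, c), (27, 14, 5, 40, v), (27, 14, 5, 9, c), (30, 28, 5, 1, q), (30, 28, 5, 21, n), (30, 28, 5, 26, a), (30, 28, 5, 32, y), (30, 28, 5, 37, c), (30, 28, 5, 40, v), (30, 28, 5, 9, c), (34, 7, 38, 11, z), (37, 10, 5, 1, q), (37, 10, 5, 21, n), (37, 10, 5, 26, a), (37, 10, 5, 32, y), (37, 10, 5, 37, c), (37, 10, 5, 40, v), (37, 10, 5, 9, c), (6, 36, 5, 1, q), (6, 36, 5, 21, n), (6, 36, 5, 26, a), (6, 36, 5, 32, y), (6, 36, 5, 37, c), (6, 36, 5, 40, v), (6, 36, 5, 9, c), (7, 31, 38, 11, z), (9, 39, 38, 11, z)}
Projecting to D (24 duplicate(s) eliminated): {a, c, n, q, v, y, z}
Filtering on D != c leaves {a, n, q, v, y, z}.
Filtering on D != y leaves {a, n, q, v, z}.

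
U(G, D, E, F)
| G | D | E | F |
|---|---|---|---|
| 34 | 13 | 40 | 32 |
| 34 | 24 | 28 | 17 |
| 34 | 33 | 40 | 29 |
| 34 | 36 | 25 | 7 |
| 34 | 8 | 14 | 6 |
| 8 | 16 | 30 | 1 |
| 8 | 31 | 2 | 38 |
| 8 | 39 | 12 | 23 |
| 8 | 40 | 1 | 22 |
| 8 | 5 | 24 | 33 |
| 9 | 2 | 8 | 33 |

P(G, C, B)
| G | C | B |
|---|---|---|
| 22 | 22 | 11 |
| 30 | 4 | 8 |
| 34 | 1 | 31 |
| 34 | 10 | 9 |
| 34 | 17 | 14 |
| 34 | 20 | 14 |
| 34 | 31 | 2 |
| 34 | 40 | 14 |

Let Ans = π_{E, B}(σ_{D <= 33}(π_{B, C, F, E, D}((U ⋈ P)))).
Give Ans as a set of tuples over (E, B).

Natural join on G: {(34, 13, 40, 32, 1, 31), (34, 13, 40, 32, 10, 9), (34, 13, 40, 32, 17, 14), (34, 13, 40, 32, 20, 14), (34, 13, 40, 32, 31, 2), (34, 13, 40, 32, 40, 14), (34, 24, 28, 17, 1, 31), (34, 24, 28, 17, 10, 9), (34, 24, 28, 17, 17, 14), (34, 24, 28, 17, 20, 14), (34, 24, 28, 17, 31, 2), (34, 24, 28, 17, 40, 14), (34, 33, 40, 29, 1, 31), (34, 33, 40, 29, 10, 9), (34, 33, 40, 29, 17, 14), (34, 33, 40, 29, 20, 14), (34, 33, 40, 29, 31, 2), (34, 33, 40, 29, 40, 14), (34, 36, 25, 7, 1, 31), (34, 36, 25, 7, 10, 9), (34, 36, 25, 7, 17, 14), (34, 36, 25, 7, 20, 14), (34, 36, 25, 7, 31, 2), (34, 36, 25, 7, 40, 14), (34, 8, 14, 6, 1, 31), (34, 8, 14, 6, 10, 9), (34, 8, 14, 6, 17, 14), (34, 8, 14, 6, 20, 14), (34, 8, 14, 6, 31, 2), (34, 8, 14, 6, 40, 14)}
Projecting to B, C, F, E, D: {(14, 17, 17, 28, 24), (14, 17, 29, 40, 33), (14, 17, 32, 40, 13), (14, 17, 6, 14, 8), (14, 17, 7, 25, 36), (14, 20, 17, 28, 24), (14, 20, 29, 40, 33), (14, 20, 32, 40, 13), (14, 20, 6, 14, 8), (14, 20, 7, 25, 36), (14, 40, 17, 28, 24), (14, 40, 29, 40, 33), (14, 40, 32, 40, 13), (14, 40, 6, 14, 8), (14, 40, 7, 25, 36), (2, 31, 17, 28, 24), (2, 31, 29, 40, 33), (2, 31, 32, 40, 13), (2, 31, 6, 14, 8), (2, 31, 7, 25, 36), (31, 1, 17, 28, 24), (31, 1, 29, 40, 33), (31, 1, 32, 40, 13), (31, 1, 6, 14, 8), (31, 1, 7, 25, 36), (9, 10, 17, 28, 24), (9, 10, 29, 40, 33), (9, 10, 32, 40, 13), (9, 10, 6, 14, 8), (9, 10, 7, 25, 36)}
Filtering on D <= 33 leaves {(14, 17, 17, 28, 24), (14, 17, 29, 40, 33), (14, 17, 32, 40, 13), (14, 17, 6, 14, 8), (14, 20, 17, 28, 24), (14, 20, 29, 40, 33), (14, 20, 32, 40, 13), (14, 20, 6, 14, 8), (14, 40, 17, 28, 24), (14, 40, 29, 40, 33), (14, 40, 32, 40, 13), (14, 40, 6, 14, 8), (2, 31, 17, 28, 24), (2, 31, 29, 40, 33), (2, 31, 32, 40, 13), (2, 31, 6, 14, 8), (31, 1, 17, 28, 24), (31, 1, 29, 40, 33), (31, 1, 32, 40, 13), (31, 1, 6, 14, 8), (9, 10, 17, 28, 24), (9, 10, 29, 40, 33), (9, 10, 32, 40, 13), (9, 10, 6, 14, 8)}.
Projecting to E, B (12 duplicate(s) eliminated): {(14, 14), (14, 2), (14, 31), (14, 9), (28, 14), (28, 2), (28, 31), (28, 9), (40, 14), (40, 2), (40, 31), (40, 9)}

{(14, 14), (14, 2), (14, 31), (14, 9), (28, 14), (28, 2), (28, 31), (28, 9), (40, 14), (40, 2), (40, 31), (40, 9)}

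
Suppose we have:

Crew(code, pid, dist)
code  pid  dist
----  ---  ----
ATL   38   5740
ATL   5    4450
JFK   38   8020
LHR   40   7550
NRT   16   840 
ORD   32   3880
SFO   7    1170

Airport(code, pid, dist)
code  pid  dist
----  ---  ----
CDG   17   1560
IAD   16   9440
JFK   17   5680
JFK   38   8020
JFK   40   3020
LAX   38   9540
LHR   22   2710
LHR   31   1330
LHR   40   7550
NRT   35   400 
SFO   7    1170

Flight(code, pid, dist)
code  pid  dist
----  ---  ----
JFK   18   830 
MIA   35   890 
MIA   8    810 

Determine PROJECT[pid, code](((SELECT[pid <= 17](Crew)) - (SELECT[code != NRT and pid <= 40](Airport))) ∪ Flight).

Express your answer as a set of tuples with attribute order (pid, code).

Filtering on pid <= 17 leaves {(ATL, 5, 4450), (NRT, 16, 840), (SFO, 7, 1170)}.
Filtering on code != NRT and pid <= 40 leaves {(CDG, 17, 1560), (IAD, 16, 9440), (JFK, 17, 5680), (JFK, 38, 8020), (JFK, 40, 3020), (LAX, 38, 9540), (LHR, 22, 2710), (LHR, 31, 1330), (LHR, 40, 7550), (SFO, 7, 1170)}.
Set difference of the two operands is {(ATL, 5, 4450), (NRT, 16, 840)}.
Set union of the two operands is {(ATL, 5, 4450), (JFK, 18, 830), (MIA, 35, 890), (MIA, 8, 810), (NRT, 16, 840)}.
Keep only column(s) pid, code: {(16, NRT), (18, JFK), (35, MIA), (5, ATL), (8, MIA)}

{(16, NRT), (18, JFK), (35, MIA), (5, ATL), (8, MIA)}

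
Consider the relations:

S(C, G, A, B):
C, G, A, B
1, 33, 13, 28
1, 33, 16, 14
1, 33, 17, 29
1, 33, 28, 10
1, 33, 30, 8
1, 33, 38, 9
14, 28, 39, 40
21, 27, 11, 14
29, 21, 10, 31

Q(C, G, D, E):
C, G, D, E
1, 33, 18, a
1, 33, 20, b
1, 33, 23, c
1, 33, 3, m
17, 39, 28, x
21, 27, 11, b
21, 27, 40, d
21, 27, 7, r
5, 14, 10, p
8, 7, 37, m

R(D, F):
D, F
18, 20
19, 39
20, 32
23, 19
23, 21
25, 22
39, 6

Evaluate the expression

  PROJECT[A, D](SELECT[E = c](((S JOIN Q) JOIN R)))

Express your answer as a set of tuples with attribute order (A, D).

Natural join on C, G: {(1, 33, 13, 28, 18, a), (1, 33, 13, 28, 20, b), (1, 33, 13, 28, 23, c), (1, 33, 13, 28, 3, m), (1, 33, 16, 14, 18, a), (1, 33, 16, 14, 20, b), (1, 33, 16, 14, 23, c), (1, 33, 16, 14, 3, m), (1, 33, 17, 29, 18, a), (1, 33, 17, 29, 20, b), (1, 33, 17, 29, 23, c), (1, 33, 17, 29, 3, m), (1, 33, 28, 10, 18, a), (1, 33, 28, 10, 20, b), (1, 33, 28, 10, 23, c), (1, 33, 28, 10, 3, m), (1, 33, 30, 8, 18, a), (1, 33, 30, 8, 20, b), (1, 33, 30, 8, 23, c), (1, 33, 30, 8, 3, m), (1, 33, 38, 9, 18, a), (1, 33, 38, 9, 20, b), (1, 33, 38, 9, 23, c), (1, 33, 38, 9, 3, m), (21, 27, 11, 14, 11, b), (21, 27, 11, 14, 40, d), (21, 27, 11, 14, 7, r)}
Natural join on D: {(1, 33, 13, 28, 18, a, 20), (1, 33, 13, 28, 20, b, 32), (1, 33, 13, 28, 23, c, 19), (1, 33, 13, 28, 23, c, 21), (1, 33, 16, 14, 18, a, 20), (1, 33, 16, 14, 20, b, 32), (1, 33, 16, 14, 23, c, 19), (1, 33, 16, 14, 23, c, 21), (1, 33, 17, 29, 18, a, 20), (1, 33, 17, 29, 20, b, 32), (1, 33, 17, 29, 23, c, 19), (1, 33, 17, 29, 23, c, 21), (1, 33, 28, 10, 18, a, 20), (1, 33, 28, 10, 20, b, 32), (1, 33, 28, 10, 23, c, 19), (1, 33, 28, 10, 23, c, 21), (1, 33, 30, 8, 18, a, 20), (1, 33, 30, 8, 20, b, 32), (1, 33, 30, 8, 23, c, 19), (1, 33, 30, 8, 23, c, 21), (1, 33, 38, 9, 18, a, 20), (1, 33, 38, 9, 20, b, 32), (1, 33, 38, 9, 23, c, 19), (1, 33, 38, 9, 23, c, 21)}
σ[E = c]: keep tuples satisfying E = c → {(1, 33, 13, 28, 23, c, 19), (1, 33, 13, 28, 23, c, 21), (1, 33, 16, 14, 23, c, 19), (1, 33, 16, 14, 23, c, 21), (1, 33, 17, 29, 23, c, 19), (1, 33, 17, 29, 23, c, 21), (1, 33, 28, 10, 23, c, 19), (1, 33, 28, 10, 23, c, 21), (1, 33, 30, 8, 23, c, 19), (1, 33, 30, 8, 23, c, 21), (1, 33, 38, 9, 23, c, 19), (1, 33, 38, 9, 23, c, 21)}
π[A, D]: project onto (A, D) (6 duplicate(s) eliminated) → {(13, 23), (16, 23), (17, 23), (28, 23), (30, 23), (38, 23)}

{(13, 23), (16, 23), (17, 23), (28, 23), (30, 23), (38, 23)}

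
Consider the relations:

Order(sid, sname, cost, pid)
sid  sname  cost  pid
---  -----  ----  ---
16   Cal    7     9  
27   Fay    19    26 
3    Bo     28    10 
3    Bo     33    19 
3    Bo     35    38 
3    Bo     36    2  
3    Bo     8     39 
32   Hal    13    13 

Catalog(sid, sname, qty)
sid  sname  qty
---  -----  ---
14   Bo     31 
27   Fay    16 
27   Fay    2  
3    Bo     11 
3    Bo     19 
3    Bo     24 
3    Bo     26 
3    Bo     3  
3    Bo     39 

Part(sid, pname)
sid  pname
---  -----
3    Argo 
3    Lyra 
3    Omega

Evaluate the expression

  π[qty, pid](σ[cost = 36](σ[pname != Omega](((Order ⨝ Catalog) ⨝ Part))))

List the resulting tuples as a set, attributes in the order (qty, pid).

{(11, 2), (19, 2), (24, 2), (26, 2), (3, 2), (39, 2)}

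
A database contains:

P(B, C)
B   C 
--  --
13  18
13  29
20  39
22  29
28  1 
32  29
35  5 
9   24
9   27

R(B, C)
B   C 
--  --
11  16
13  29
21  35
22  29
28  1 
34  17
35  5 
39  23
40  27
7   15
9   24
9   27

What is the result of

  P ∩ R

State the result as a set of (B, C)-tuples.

{(13, 29), (22, 29), (28, 1), (35, 5), (9, 24), (9, 27)}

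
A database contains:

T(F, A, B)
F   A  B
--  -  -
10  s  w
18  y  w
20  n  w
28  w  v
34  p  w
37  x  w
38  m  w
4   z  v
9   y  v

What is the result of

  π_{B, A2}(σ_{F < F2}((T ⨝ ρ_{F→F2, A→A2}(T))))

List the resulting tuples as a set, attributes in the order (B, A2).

ρ[F→F2, A→A2]: schema becomes (F2, A2, B); tuples unchanged.
Natural join on B: {(10, s, w, 10, s), (10, s, w, 18, y), (10, s, w, 20, n), (10, s, w, 34, p), (10, s, w, 37, x), (10, s, w, 38, m), (18, y, w, 10, s), (18, y, w, 18, y), (18, y, w, 20, n), (18, y, w, 34, p), (18, y, w, 37, x), (18, y, w, 38, m), (20, n, w, 10, s), (20, n, w, 18, y), (20, n, w, 20, n), (20, n, w, 34, p), (20, n, w, 37, x), (20, n, w, 38, m), (28, w, v, 28, w), (28, w, v, 4, z), (28, w, v, 9, y), (34, p, w, 10, s), (34, p, w, 18, y), (34, p, w, 20, n), (34, p, w, 34, p), (34, p, w, 37, x), (34, p, w, 38, m), (37, x, w, 10, s), (37, x, w, 18, y), (37, x, w, 20, n), (37, x, w, 34, p), (37, x, w, 37, x), (37, x, w, 38, m), (38, m, w, 10, s), (38, m, w, 18, y), (38, m, w, 20, n), (38, m, w, 34, p), (38, m, w, 37, x), (38, m, w, 38, m), (4, z, v, 28, w), (4, z, v, 4, z), (4, z, v, 9, y), (9, y, v, 28, w), (9, y, v, 4, z), (9, y, v, 9, y)}
Apply σ_{F < F2}; surviving tuples: {(10, s, w, 18, y), (10, s, w, 20, n), (10, s, w, 34, p), (10, s, w, 37, x), (10, s, w, 38, m), (18, y, w, 20, n), (18, y, w, 34, p), (18, y, w, 37, x), (18, y, w, 38, m), (20, n, w, 34, p), (20, n, w, 37, x), (20, n, w, 38, m), (34, p, w, 37, x), (34, p, w, 38, m), (37, x, w, 38, m), (4, z, v, 28, w), (4, z, v, 9, y), (9, y, v, 28, w)}
Keep only column(s) B, A2 (11 duplicate(s) eliminated): {(v, w), (v, y), (w, m), (w, n), (w, p), (w, x), (w, y)}

{(v, w), (v, y), (w, m), (w, n), (w, p), (w, x), (w, y)}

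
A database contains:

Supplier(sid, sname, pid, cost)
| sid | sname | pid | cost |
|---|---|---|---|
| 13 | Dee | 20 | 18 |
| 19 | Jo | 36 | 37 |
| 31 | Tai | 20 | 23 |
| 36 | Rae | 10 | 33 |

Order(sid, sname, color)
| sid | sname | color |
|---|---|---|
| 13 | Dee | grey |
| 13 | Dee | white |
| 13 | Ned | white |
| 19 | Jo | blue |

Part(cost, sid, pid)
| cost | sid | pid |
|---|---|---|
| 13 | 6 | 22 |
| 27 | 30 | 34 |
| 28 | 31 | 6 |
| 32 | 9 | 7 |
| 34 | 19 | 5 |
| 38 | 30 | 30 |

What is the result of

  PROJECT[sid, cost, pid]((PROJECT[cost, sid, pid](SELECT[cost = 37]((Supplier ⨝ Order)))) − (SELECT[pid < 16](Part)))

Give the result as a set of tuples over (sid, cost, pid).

Supplier ⋈ Order (natural join on sid, sname): {(13, Dee, 20, 18, grey), (13, Dee, 20, 18, white), (19, Jo, 36, 37, blue)}
Apply σ_{cost = 37}; surviving tuples: {(19, Jo, 36, 37, blue)}
π[cost, sid, pid]: project onto (cost, sid, pid) → {(37, 19, 36)}
Apply σ_{pid < 16}; surviving tuples: {(28, 31, 6), (32, 9, 7), (34, 19, 5)}
Difference: {(37, 19, 36)} with {(28, 31, 6), (32, 9, 7), (34, 19, 5)} → {(37, 19, 36)}
π[sid, cost, pid]: project onto (sid, cost, pid) → {(19, 37, 36)}

{(19, 37, 36)}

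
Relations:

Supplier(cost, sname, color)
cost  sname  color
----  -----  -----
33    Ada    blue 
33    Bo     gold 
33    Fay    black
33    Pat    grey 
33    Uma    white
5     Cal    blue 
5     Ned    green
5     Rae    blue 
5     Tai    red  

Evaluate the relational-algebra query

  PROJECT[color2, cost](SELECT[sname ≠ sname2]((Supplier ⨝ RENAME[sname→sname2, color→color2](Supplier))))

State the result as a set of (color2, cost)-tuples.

ρ[sname→sname2, color→color2]: schema becomes (cost, sname2, color2); tuples unchanged.
Joining Supplier and RENAME[sname→sname2, color→color2](Supplier) on cost yields {(33, Ada, blue, Ada, blue), (33, Ada, blue, Bo, gold), (33, Ada, blue, Fay, black), (33, Ada, blue, Pat, grey), (33, Ada, blue, Uma, white), (33, Bo, gold, Ada, blue), (33, Bo, gold, Bo, gold), (33, Bo, gold, Fay, black), (33, Bo, gold, Pat, grey), (33, Bo, gold, Uma, white), (33, Fay, black, Ada, blue), (33, Fay, black, Bo, gold), (33, Fay, black, Fay, black), (33, Fay, black, Pat, grey), (33, Fay, black, Uma, white), (33, Pat, grey, Ada, blue), (33, Pat, grey, Bo, gold), (33, Pat, grey, Fay, black), (33, Pat, grey, Pat, grey), (33, Pat, grey, Uma, white), (33, Uma, white, Ada, blue), (33, Uma, white, Bo, gold), (33, Uma, white, Fay, black), (33, Uma, white, Pat, grey), (33, Uma, white, Uma, white), (5, Cal, blue, Cal, blue), (5, Cal, blue, Ned, green), (5, Cal, blue, Rae, blue), (5, Cal, blue, Tai, red), (5, Ned, green, Cal, blue), (5, Ned, green, Ned, green), (5, Ned, green, Rae, blue), (5, Ned, green, Tai, red), (5, Rae, blue, Cal, blue), (5, Rae, blue, Ned, green), (5, Rae, blue, Rae, blue), (5, Rae, blue, Tai, red), (5, Tai, red, Cal, blue), (5, Tai, red, Ned, green), (5, Tai, red, Rae, blue), (5, Tai, red, Tai, red)}.
Filtering on sname ≠ sname2 leaves {(33, Ada, blue, Bo, gold), (33, Ada, blue, Fay, black), (33, Ada, blue, Pat, grey), (33, Ada, blue, Uma, white), (33, Bo, gold, Ada, blue), (33, Bo, gold, Fay, black), (33, Bo, gold, Pat, grey), (33, Bo, gold, Uma, white), (33, Fay, black, Ada, blue), (33, Fay, black, Bo, gold), (33, Fay, black, Pat, grey), (33, Fay, black, Uma, white), (33, Pat, grey, Ada, blue), (33, Pat, grey, Bo, gold), (33, Pat, grey, Fay, black), (33, Pat, grey, Uma, white), (33, Uma, white, Ada, blue), (33, Uma, white, Bo, gold), (33, Uma, white, Fay, black), (33, Uma, white, Pat, grey), (5, Cal, blue, Ned, green), (5, Cal, blue, Rae, blue), (5, Cal, blue, Tai, red), (5, Ned, green, Cal, blue), (5, Ned, green, Rae, blue), (5, Ned, green, Tai, red), (5, Rae, blue, Cal, blue), (5, Rae, blue, Ned, green), (5, Rae, blue, Tai, red), (5, Tai, red, Cal, blue), (5, Tai, red, Ned, green), (5, Tai, red, Rae, blue)}.
Keep only column(s) color2, cost (24 duplicate(s) eliminated): {(black, 33), (blue, 33), (blue, 5), (gold, 33), (green, 5), (grey, 33), (red, 5), (white, 33)}

{(black, 33), (blue, 33), (blue, 5), (gold, 33), (green, 5), (grey, 33), (red, 5), (white, 33)}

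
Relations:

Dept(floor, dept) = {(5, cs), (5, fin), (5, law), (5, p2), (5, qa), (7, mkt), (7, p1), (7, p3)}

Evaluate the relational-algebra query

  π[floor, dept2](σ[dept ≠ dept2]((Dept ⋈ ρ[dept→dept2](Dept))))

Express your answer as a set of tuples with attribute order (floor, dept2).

ρ[dept→dept2]: schema becomes (floor, dept2); tuples unchanged.
Dept ⋈ ρ[dept→dept2](Dept) (natural join on floor): {(5, cs, cs), (5, cs, fin), (5, cs, law), (5, cs, p2), (5, cs, qa), (5, fin, cs), (5, fin, fin), (5, fin, law), (5, fin, p2), (5, fin, qa), (5, law, cs), (5, law, fin), (5, law, law), (5, law, p2), (5, law, qa), (5, p2, cs), (5, p2, fin), (5, p2, law), (5, p2, p2), (5, p2, qa), (5, qa, cs), (5, qa, fin), (5, qa, law), (5, qa, p2), (5, qa, qa), (7, mkt, mkt), (7, mkt, p1), (7, mkt, p3), (7, p1, mkt), (7, p1, p1), (7, p1, p3), (7, p3, mkt), (7, p3, p1), (7, p3, p3)}
σ[dept ≠ dept2]: keep tuples satisfying dept ≠ dept2 → {(5, cs, fin), (5, cs, law), (5, cs, p2), (5, cs, qa), (5, fin, cs), (5, fin, law), (5, fin, p2), (5, fin, qa), (5, law, cs), (5, law, fin), (5, law, p2), (5, law, qa), (5, p2, cs), (5, p2, fin), (5, p2, law), (5, p2, qa), (5, qa, cs), (5, qa, fin), (5, qa, law), (5, qa, p2), (7, mkt, p1), (7, mkt, p3), (7, p1, mkt), (7, p1, p3), (7, p3, mkt), (7, p3, p1)}
Projecting to floor, dept2 (18 duplicate(s) eliminated): {(5, cs), (5, fin), (5, law), (5, p2), (5, qa), (7, mkt), (7, p1), (7, p3)}

{(5, cs), (5, fin), (5, law), (5, p2), (5, qa), (7, mkt), (7, p1), (7, p3)}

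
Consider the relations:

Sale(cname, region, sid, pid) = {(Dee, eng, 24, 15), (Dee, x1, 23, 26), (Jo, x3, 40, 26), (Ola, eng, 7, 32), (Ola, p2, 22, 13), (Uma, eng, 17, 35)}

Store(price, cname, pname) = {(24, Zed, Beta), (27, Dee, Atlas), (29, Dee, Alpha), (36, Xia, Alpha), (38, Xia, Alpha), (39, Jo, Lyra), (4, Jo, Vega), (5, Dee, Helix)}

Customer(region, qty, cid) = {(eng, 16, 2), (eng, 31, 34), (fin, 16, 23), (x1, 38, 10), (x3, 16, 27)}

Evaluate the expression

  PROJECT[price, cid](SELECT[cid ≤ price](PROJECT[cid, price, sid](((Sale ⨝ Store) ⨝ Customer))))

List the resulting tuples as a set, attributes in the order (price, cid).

Natural join on cname: {(Dee, eng, 24, 15, 27, Atlas), (Dee, eng, 24, 15, 29, Alpha), (Dee, eng, 24, 15, 5, Helix), (Dee, x1, 23, 26, 27, Atlas), (Dee, x1, 23, 26, 29, Alpha), (Dee, x1, 23, 26, 5, Helix), (Jo, x3, 40, 26, 39, Lyra), (Jo, x3, 40, 26, 4, Vega)}
Natural join on region: {(Dee, eng, 24, 15, 27, Atlas, 16, 2), (Dee, eng, 24, 15, 27, Atlas, 31, 34), (Dee, eng, 24, 15, 29, Alpha, 16, 2), (Dee, eng, 24, 15, 29, Alpha, 31, 34), (Dee, eng, 24, 15, 5, Helix, 16, 2), (Dee, eng, 24, 15, 5, Helix, 31, 34), (Dee, x1, 23, 26, 27, Atlas, 38, 10), (Dee, x1, 23, 26, 29, Alpha, 38, 10), (Dee, x1, 23, 26, 5, Helix, 38, 10), (Jo, x3, 40, 26, 39, Lyra, 16, 27), (Jo, x3, 40, 26, 4, Vega, 16, 27)}
π_{cid, price, sid} gives {(10, 27, 23), (10, 29, 23), (10, 5, 23), (2, 27, 24), (2, 29, 24), (2, 5, 24), (27, 39, 40), (27, 4, 40), (34, 27, 24), (34, 29, 24), (34, 5, 24)}.
Filtering on cid ≤ price leaves {(10, 27, 23), (10, 29, 23), (2, 27, 24), (2, 29, 24), (2, 5, 24), (27, 39, 40)}.
π_{price, cid} gives {(27, 10), (27, 2), (29, 10), (29, 2), (39, 27), (5, 2)}.

{(27, 10), (27, 2), (29, 10), (29, 2), (39, 27), (5, 2)}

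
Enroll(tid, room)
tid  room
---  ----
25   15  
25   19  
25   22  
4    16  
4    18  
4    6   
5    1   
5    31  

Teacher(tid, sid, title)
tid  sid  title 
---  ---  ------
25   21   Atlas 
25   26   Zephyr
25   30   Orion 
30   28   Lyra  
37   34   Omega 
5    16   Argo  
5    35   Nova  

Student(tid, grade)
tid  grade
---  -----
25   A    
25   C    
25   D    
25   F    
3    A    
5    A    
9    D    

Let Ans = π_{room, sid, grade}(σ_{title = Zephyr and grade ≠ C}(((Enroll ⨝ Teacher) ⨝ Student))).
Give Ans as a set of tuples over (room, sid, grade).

Natural join on tid: {(25, 15, 21, Atlas), (25, 15, 26, Zephyr), (25, 15, 30, Orion), (25, 19, 21, Atlas), (25, 19, 26, Zephyr), (25, 19, 30, Orion), (25, 22, 21, Atlas), (25, 22, 26, Zephyr), (25, 22, 30, Orion), (5, 1, 16, Argo), (5, 1, 35, Nova), (5, 31, 16, Argo), (5, 31, 35, Nova)}
Natural join on tid: {(25, 15, 21, Atlas, A), (25, 15, 21, Atlas, C), (25, 15, 21, Atlas, D), (25, 15, 21, Atlas, F), (25, 15, 26, Zephyr, A), (25, 15, 26, Zephyr, C), (25, 15, 26, Zephyr, D), (25, 15, 26, Zephyr, F), (25, 15, 30, Orion, A), (25, 15, 30, Orion, C), (25, 15, 30, Orion, D), (25, 15, 30, Orion, F), (25, 19, 21, Atlas, A), (25, 19, 21, Atlas, C), (25, 19, 21, Atlas, D), (25, 19, 21, Atlas, F), (25, 19, 26, Zephyr, A), (25, 19, 26, Zephyr, C), (25, 19, 26, Zephyr, D), (25, 19, 26, Zephyr, F), (25, 19, 30, Orion, A), (25, 19, 30, Orion, C), (25, 19, 30, Orion, D), (25, 19, 30, Orion, F), (25, 22, 21, Atlas, A), (25, 22, 21, Atlas, C), (25, 22, 21, Atlas, D), (25, 22, 21, Atlas, F), (25, 22, 26, Zephyr, A), (25, 22, 26, Zephyr, C), (25, 22, 26, Zephyr, D), (25, 22, 26, Zephyr, F), (25, 22, 30, Orion, A), (25, 22, 30, Orion, C), (25, 22, 30, Orion, D), (25, 22, 30, Orion, F), (5, 1, 16, Argo, A), (5, 1, 35, Nova, A), (5, 31, 16, Argo, A), (5, 31, 35, Nova, A)}
Filtering on title = Zephyr and grade ≠ C leaves {(25, 15, 26, Zephyr, A), (25, 15, 26, Zephyr, D), (25, 15, 26, Zephyr, F), (25, 19, 26, Zephyr, A), (25, 19, 26, Zephyr, D), (25, 19, 26, Zephyr, F), (25, 22, 26, Zephyr, A), (25, 22, 26, Zephyr, D), (25, 22, 26, Zephyr, F)}.
π[room, sid, grade]: project onto (room, sid, grade) → {(15, 26, A), (15, 26, D), (15, 26, F), (19, 26, A), (19, 26, D), (19, 26, F), (22, 26, A), (22, 26, D), (22, 26, F)}

{(15, 26, A), (15, 26, D), (15, 26, F), (19, 26, A), (19, 26, D), (19, 26, F), (22, 26, A), (22, 26, D), (22, 26, F)}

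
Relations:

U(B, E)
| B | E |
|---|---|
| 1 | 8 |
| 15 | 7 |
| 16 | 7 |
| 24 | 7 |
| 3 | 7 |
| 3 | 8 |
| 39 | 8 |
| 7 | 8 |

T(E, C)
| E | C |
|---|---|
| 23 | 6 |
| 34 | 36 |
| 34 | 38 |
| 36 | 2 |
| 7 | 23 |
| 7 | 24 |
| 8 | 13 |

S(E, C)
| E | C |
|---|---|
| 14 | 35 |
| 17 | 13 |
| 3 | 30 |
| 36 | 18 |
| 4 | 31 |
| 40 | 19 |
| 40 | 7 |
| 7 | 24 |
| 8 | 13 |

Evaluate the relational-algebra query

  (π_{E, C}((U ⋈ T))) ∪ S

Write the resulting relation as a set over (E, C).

{(14, 35), (17, 13), (3, 30), (36, 18), (4, 31), (40, 19), (40, 7), (7, 23), (7, 24), (8, 13)}

U ⋈ T (natural join on E): {(1, 8, 13), (15, 7, 23), (15, 7, 24), (16, 7, 23), (16, 7, 24), (24, 7, 23), (24, 7, 24), (3, 7, 23), (3, 7, 24), (3, 8, 13), (39, 8, 13), (7, 8, 13)}
π[E, C]: project onto (E, C) (9 duplicate(s) eliminated) → {(7, 23), (7, 24), (8, 13)}
Taking the union: {(14, 35), (17, 13), (3, 30), (36, 18), (4, 31), (40, 19), (40, 7), (7, 23), (7, 24), (8, 13)}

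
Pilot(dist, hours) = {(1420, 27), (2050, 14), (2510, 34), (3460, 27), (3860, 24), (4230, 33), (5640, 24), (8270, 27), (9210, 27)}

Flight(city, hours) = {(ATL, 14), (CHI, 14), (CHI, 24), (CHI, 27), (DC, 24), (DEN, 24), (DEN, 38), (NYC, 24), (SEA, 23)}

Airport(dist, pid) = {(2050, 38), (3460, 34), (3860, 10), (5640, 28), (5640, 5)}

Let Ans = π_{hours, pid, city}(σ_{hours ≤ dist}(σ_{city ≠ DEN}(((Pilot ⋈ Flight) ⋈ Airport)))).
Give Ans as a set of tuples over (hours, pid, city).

Joining Pilot and Flight on hours yields {(1420, 27, CHI), (2050, 14, ATL), (2050, 14, CHI), (3460, 27, CHI), (3860, 24, CHI), (3860, 24, DC), (3860, 24, DEN), (3860, 24, NYC), (5640, 24, CHI), (5640, 24, DC), (5640, 24, DEN), (5640, 24, NYC), (8270, 27, CHI), (9210, 27, CHI)}.
Joining (Pilot ⋈ Flight) and Airport on dist yields {(2050, 14, ATL, 38), (2050, 14, CHI, 38), (3460, 27, CHI, 34), (3860, 24, CHI, 10), (3860, 24, DC, 10), (3860, 24, DEN, 10), (3860, 24, NYC, 10), (5640, 24, CHI, 28), (5640, 24, CHI, 5), (5640, 24, DC, 28), (5640, 24, DC, 5), (5640, 24, DEN, 28), (5640, 24, DEN, 5), (5640, 24, NYC, 28), (5640, 24, NYC, 5)}.
Selection city ≠ DEN: {(2050, 14, ATL, 38), (2050, 14, CHI, 38), (3460, 27, CHI, 34), (3860, 24, CHI, 10), (3860, 24, DC, 10), (3860, 24, NYC, 10), (5640, 24, CHI, 28), (5640, 24, CHI, 5), (5640, 24, DC, 28), (5640, 24, DC, 5), (5640, 24, NYC, 28), (5640, 24, NYC, 5)}
Selection hours ≤ dist: {(2050, 14, ATL, 38), (2050, 14, CHI, 38), (3460, 27, CHI, 34), (3860, 24, CHI, 10), (3860, 24, DC, 10), (3860, 24, NYC, 10), (5640, 24, CHI, 28), (5640, 24, CHI, 5), (5640, 24, DC, 28), (5640, 24, DC, 5), (5640, 24, NYC, 28), (5640, 24, NYC, 5)}
π[hours, pid, city]: project onto (hours, pid, city) → {(14, 38, ATL), (14, 38, CHI), (24, 10, CHI), (24, 10, DC), (24, 10, NYC), (24, 28, CHI), (24, 28, DC), (24, 28, NYC), (24, 5, CHI), (24, 5, DC), (24, 5, NYC), (27, 34, CHI)}

{(14, 38, ATL), (14, 38, CHI), (24, 10, CHI), (24, 10, DC), (24, 10, NYC), (24, 28, CHI), (24, 28, DC), (24, 28, NYC), (24, 5, CHI), (24, 5, DC), (24, 5, NYC), (27, 34, CHI)}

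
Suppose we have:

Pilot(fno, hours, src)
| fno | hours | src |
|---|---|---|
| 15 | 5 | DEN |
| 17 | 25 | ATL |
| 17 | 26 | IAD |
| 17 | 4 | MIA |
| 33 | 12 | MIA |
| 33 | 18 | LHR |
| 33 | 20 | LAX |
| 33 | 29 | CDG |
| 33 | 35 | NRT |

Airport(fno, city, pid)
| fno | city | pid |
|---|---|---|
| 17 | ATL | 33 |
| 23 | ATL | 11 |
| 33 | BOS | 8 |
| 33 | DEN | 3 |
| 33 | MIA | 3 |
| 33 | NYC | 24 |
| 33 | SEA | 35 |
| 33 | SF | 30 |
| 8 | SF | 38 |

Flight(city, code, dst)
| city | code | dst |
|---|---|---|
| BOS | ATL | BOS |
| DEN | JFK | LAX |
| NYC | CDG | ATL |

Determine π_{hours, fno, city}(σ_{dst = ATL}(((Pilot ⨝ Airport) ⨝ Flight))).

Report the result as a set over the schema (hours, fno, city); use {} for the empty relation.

Joining Pilot and Airport on fno yields {(17, 25, ATL, ATL, 33), (17, 26, IAD, ATL, 33), (17, 4, MIA, ATL, 33), (33, 12, MIA, BOS, 8), (33, 12, MIA, DEN, 3), (33, 12, MIA, MIA, 3), (33, 12, MIA, NYC, 24), (33, 12, MIA, SEA, 35), (33, 12, MIA, SF, 30), (33, 18, LHR, BOS, 8), (33, 18, LHR, DEN, 3), (33, 18, LHR, MIA, 3), (33, 18, LHR, NYC, 24), (33, 18, LHR, SEA, 35), (33, 18, LHR, SF, 30), (33, 20, LAX, BOS, 8), (33, 20, LAX, DEN, 3), (33, 20, LAX, MIA, 3), (33, 20, LAX, NYC, 24), (33, 20, LAX, SEA, 35), (33, 20, LAX, SF, 30), (33, 29, CDG, BOS, 8), (33, 29, CDG, DEN, 3), (33, 29, CDG, MIA, 3), (33, 29, CDG, NYC, 24), (33, 29, CDG, SEA, 35), (33, 29, CDG, SF, 30), (33, 35, NRT, BOS, 8), (33, 35, NRT, DEN, 3), (33, 35, NRT, MIA, 3), (33, 35, NRT, NYC, 24), (33, 35, NRT, SEA, 35), (33, 35, NRT, SF, 30)}.
Joining (Pilot ⨝ Airport) and Flight on city yields {(33, 12, MIA, BOS, 8, ATL, BOS), (33, 12, MIA, DEN, 3, JFK, LAX), (33, 12, MIA, NYC, 24, CDG, ATL), (33, 18, LHR, BOS, 8, ATL, BOS), (33, 18, LHR, DEN, 3, JFK, LAX), (33, 18, LHR, NYC, 24, CDG, ATL), (33, 20, LAX, BOS, 8, ATL, BOS), (33, 20, LAX, DEN, 3, JFK, LAX), (33, 20, LAX, NYC, 24, CDG, ATL), (33, 29, CDG, BOS, 8, ATL, BOS), (33, 29, CDG, DEN, 3, JFK, LAX), (33, 29, CDG, NYC, 24, CDG, ATL), (33, 35, NRT, BOS, 8, ATL, BOS), (33, 35, NRT, DEN, 3, JFK, LAX), (33, 35, NRT, NYC, 24, CDG, ATL)}.
Apply σ_{dst = ATL}; surviving tuples: {(33, 12, MIA, NYC, 24, CDG, ATL), (33, 18, LHR, NYC, 24, CDG, ATL), (33, 20, LAX, NYC, 24, CDG, ATL), (33, 29, CDG, NYC, 24, CDG, ATL), (33, 35, NRT, NYC, 24, CDG, ATL)}
Keep only column(s) hours, fno, city: {(12, 33, NYC), (18, 33, NYC), (20, 33, NYC), (29, 33, NYC), (35, 33, NYC)}

{(12, 33, NYC), (18, 33, NYC), (20, 33, NYC), (29, 33, NYC), (35, 33, NYC)}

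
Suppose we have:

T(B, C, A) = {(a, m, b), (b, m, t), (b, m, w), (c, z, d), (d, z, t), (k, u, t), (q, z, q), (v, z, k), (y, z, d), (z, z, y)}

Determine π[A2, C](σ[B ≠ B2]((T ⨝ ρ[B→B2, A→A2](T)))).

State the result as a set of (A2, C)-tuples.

ρ[B→B2, A→A2]: schema becomes (B2, C, A2); tuples unchanged.
Natural join on C: {(a, m, b, a, b), (a, m, b, b, t), (a, m, b, b, w), (b, m, t, a, b), (b, m, t, b, t), (b, m, t, b, w), (b, m, w, a, b), (b, m, w, b, t), (b, m, w, b, w), (c, z, d, c, d), (c, z, d, d, t), (c, z, d, q, q), (c, z, d, v, k), (c, z, d, y, d), (c, z, d, z, y), (d, z, t, c, d), (d, z, t, d, t), (d, z, t, q, q), (d, z, t, v, k), (d, z, t, y, d), (d, z, t, z, y), (k, u, t, k, t), (q, z, q, c, d), (q, z, q, d, t), (q, z, q, q, q), (q, z, q, v, k), (q, z, q, y, d), (q, z, q, z, y), (v, z, k, c, d), (v, z, k, d, t), (v, z, k, q, q), (v, z, k, v, k), (v, z, k, y, d), (v, z, k, z, y), (y, z, d, c, d), (y, z, d, d, t), (y, z, d, q, q), (y, z, d, v, k), (y, z, d, y, d), (y, z, d, z, y), (z, z, y, c, d), (z, z, y, d, t), (z, z, y, q, q), (z, z, y, v, k), (z, z, y, y, d), (z, z, y, z, y)}
σ[B ≠ B2]: keep tuples satisfying B ≠ B2 → {(a, m, b, b, t), (a, m, b, b, w), (b, m, t, a, b), (b, m, w, a, b), (c, z, d, d, t), (c, z, d, q, q), (c, z, d, v, k), (c, z, d, y, d), (c, z, d, z, y), (d, z, t, c, d), (d, z, t, q, q), (d, z, t, v, k), (d, z, t, y, d), (d, z, t, z, y), (q, z, q, c, d), (q, z, q, d, t), (q, z, q, v, k), (q, z, q, y, d), (q, z, q, z, y), (v, z, k, c, d), (v, z, k, d, t), (v, z, k, q, q), (v, z, k, y, d), (v, z, k, z, y), (y, z, d, c, d), (y, z, d, d, t), (y, z, d, q, q), (y, z, d, v, k), (y, z, d, z, y), (z, z, y, c, d), (z, z, y, d, t), (z, z, y, q, q), (z, z, y, v, k), (z, z, y, y, d)}
π_{A2, C} gives {(b, m), (d, z), (k, z), (q, z), (t, m), (t, z), (w, m), (y, z)} (26 duplicate(s) eliminated).

{(b, m), (d, z), (k, z), (q, z), (t, m), (t, z), (w, m), (y, z)}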